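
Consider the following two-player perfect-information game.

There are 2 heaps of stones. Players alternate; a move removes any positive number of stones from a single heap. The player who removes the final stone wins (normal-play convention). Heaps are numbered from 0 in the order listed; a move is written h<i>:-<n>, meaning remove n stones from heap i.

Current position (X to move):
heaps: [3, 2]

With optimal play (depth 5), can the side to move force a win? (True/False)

X winning at [(3,2)]: True

ply 1, X at (3,2) | h0:-1=+1→(2,2)*; h0:-2=-1→(1,2); h0:-3=-1→(0,2); h1:-1=-1→(3,1); h1:-2=-1→(3,0)
ply 2, O at (2,2) | h0:-1=-1→(1,2)*; h0:-2=-1→(0,2); h1:-1=-1→(2,1); h1:-2=-1→(2,0)
ply 3, X at (1,2) | h0:-1=-1→(0,2); h1:-1=+1→(1,1)*; h1:-2=-1→(1,0)
ply 4, O at (1,1) | h0:-1=-1→(0,1)*; h1:-1=-1→(1,0)
ply 5, X at (0,1) | h1:-1=+1→(0,0)*
ply 6: (0,0) is terminal -1 (O); from (3,2) depth 5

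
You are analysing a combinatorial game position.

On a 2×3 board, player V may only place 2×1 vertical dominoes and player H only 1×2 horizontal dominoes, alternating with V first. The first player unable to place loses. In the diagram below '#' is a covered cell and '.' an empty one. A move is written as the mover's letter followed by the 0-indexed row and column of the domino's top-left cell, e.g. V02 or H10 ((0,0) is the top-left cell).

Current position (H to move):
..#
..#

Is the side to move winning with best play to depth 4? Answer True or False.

H winning at [..#/..#]: True

p1 H@[..#/..#]: H00[###/..#]+1* H10[..#/###]+1
p2 V@[###/..#] terminal -1; root [..#/..#] d4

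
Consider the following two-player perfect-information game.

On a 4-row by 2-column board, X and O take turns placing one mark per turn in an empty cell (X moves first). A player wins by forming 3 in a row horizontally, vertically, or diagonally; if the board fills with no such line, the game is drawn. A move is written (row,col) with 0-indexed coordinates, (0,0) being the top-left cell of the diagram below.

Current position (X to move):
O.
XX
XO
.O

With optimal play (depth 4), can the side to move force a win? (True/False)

X winning at [O./XX/XO/.O]: True

p1 X@[O./XX/XO/.O]: (0,1)[OX/XX/XO/.O]+0 (3,0)[O./XX/XO/XO]+1*
p2 O@[O./XX/XO/XO] terminal -1; root [O./XX/XO/.O] d4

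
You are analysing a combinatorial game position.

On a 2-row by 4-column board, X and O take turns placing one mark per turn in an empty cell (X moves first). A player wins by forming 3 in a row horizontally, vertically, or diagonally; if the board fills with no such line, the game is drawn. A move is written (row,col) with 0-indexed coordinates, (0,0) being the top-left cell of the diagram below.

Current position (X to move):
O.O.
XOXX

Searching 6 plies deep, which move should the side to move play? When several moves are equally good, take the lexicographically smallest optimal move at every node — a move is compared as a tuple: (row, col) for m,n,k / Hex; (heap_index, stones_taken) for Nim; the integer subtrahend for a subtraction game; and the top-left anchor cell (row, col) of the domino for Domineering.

X's best at [O.O./XOXX]: (0,1)

ply 1, X at O.O./XOXX | (0,1)=+0→OXO./XOXX*; (0,3)=-1→O.OX/XOXX
ply 2, O at OXO./XOXX | (0,3)=+0→OXOO/XOXX*
ply 3: OXOO/XOXX is terminal +0 (X); from O.O./XOXX depth 6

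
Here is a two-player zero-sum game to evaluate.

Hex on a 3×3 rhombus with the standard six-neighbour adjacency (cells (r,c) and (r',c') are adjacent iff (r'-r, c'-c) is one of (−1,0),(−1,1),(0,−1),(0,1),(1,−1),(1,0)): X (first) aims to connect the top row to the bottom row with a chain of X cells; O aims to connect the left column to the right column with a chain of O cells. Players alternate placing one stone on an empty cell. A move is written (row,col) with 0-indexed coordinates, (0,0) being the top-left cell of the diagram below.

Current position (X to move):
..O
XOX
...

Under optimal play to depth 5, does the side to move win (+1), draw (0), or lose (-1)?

value(..O/XOX/..., X) = +1

[..O/XOX/...] X move#1: (0,0):-1/X.O/XOX/..., (0,1):-1/.XO/XOX/..., (2,0):+1/..O/XOX/X..*, (2,1):-1/..O/XOX/.X., (2,2):-1/..O/XOX/..X
[..O/XOX/X..] O move#2: (0,0):-1/O.O/XOX/X..*, (0,1):-1/.OO/XOX/X.., (2,1):-1/..O/XOX/XO., (2,2):-1/..O/XOX/X.O
[O.O/XOX/X..] X move#3: (0,1):+1/OXO/XOX/X..*, (2,1):-1/O.O/XOX/XX., (2,2):-1/O.O/XOX/X.X
[OXO/XOX/X..] end (terminal -1, O#4); searched ..O/XOX/... to 5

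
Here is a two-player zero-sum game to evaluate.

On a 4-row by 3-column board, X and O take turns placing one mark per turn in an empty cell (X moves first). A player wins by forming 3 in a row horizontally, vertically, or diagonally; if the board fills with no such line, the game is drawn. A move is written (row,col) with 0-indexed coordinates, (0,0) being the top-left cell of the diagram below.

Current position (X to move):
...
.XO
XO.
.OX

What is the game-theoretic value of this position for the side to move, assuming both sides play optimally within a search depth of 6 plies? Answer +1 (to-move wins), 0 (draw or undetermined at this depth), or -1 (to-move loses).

value(.../.XO/XO./.OX, X) = +1

p1 X@[.../.XO/XO./.OX]: (0,0)[X../.XO/XO./.OX]-1 (0,1)[.X./.XO/XO./.OX]-1 (0,2)[..X/.XO/XO./.OX]+1* (1,0)[.../XXO/XO./.OX]-1 (2,2)[.../.XO/XOX/.OX]-1 (3,0)[.../.XO/XO./XOX]+1
p2 O@[..X/.XO/XO./.OX] terminal -1; root [.../.XO/XO./.OX] d6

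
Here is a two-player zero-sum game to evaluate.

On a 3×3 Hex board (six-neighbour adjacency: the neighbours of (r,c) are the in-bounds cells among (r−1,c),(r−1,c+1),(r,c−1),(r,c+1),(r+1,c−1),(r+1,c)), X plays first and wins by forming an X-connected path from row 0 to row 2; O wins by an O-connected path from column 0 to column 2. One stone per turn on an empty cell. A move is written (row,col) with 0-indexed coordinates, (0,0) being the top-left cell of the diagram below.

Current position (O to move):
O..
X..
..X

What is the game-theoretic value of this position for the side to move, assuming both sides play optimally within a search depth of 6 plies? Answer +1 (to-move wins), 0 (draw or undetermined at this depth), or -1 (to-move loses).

value(O../X../..X, O) = +1

p1 O@[O../X../..X]: (0,1)[OO./X../..X]-1 (0,2)[O.O/X../..X]-1 (1,1)[O../XO./..X]+1* (1,2)[O../X.O/..X]-1 (2,0)[O../X../O.X]-1 (2,1)[O../X../.OX]-1
p2 X@[O../XO./..X]: (0,1)[OX./XO./..X]-1* (0,2)[O.X/XO./..X]-1 (1,2)[O../XOX/..X]-1 (2,0)[O../XO./X.X]-1 (2,1)[O../XO./.XX]-1
p3 O@[OX./XO./..X]: (0,2)[OXO/XO./..X]-1 (1,2)[OX./XOO/..X]-1 (2,0)[OX./XO./O.X]+1* (2,1)[OX./XO./.OX]-1
p4 X@[OX./XO./O.X]: (0,2)[OXX/XO./O.X]-1* (1,2)[OX./XOX/O.X]-1 (2,1)[OX./XO./OXX]-1
p5 O@[OXX/XO./O.X]: (1,2)[OXX/XOO/O.X]+1* (2,1)[OXX/XO./OOX]-1
p6 X@[OXX/XOO/O.X] terminal -1; root [O../X../..X] d6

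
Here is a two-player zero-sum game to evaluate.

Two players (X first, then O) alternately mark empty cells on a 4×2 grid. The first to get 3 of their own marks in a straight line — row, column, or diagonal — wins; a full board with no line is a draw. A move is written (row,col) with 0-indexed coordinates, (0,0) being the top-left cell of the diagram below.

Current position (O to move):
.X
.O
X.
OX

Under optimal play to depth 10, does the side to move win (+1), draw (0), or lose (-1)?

p1 O@[.X/.O/X./OX]: (0,0)[OX/.O/X./OX]+0* (1,0)[.X/OO/X./OX]+0 (2,1)[.X/.O/XO/OX]+0
p2 X@[OX/.O/X./OX]: (1,0)[OX/XO/X./OX]+0* (2,1)[OX/.O/XX/OX]+0
p3 O@[OX/XO/X./OX]: (2,1)[OX/XO/XO/OX]+0*
p4 X@[OX/XO/XO/OX] terminal +0; root [.X/.O/X./OX] d10

value(.X/.O/X./OX, O) = 0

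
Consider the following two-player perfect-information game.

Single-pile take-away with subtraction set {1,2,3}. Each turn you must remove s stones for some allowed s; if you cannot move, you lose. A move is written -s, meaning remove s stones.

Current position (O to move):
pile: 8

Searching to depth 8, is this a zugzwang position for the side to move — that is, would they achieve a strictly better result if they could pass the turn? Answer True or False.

p1 O@[8]: -1[7]-1* -2[6]-1 -3[5]-1
p2 X@[7]: -1[6]-1 -2[5]-1 -3[4]+1*
p3 O@[4]: -1[3]-1* -2[2]-1 -3[1]-1
p4 X@[3]: -1[2]-1 -2[1]-1 -3[0]+1*
p5 O@[0] terminal -1; root [8] d8
pass branch (X moves first from the same position):
  | p1 X@[8]: -1[7]-1* -2[6]-1 -3[5]-1
  | p2 O@[7]: -1[6]-1 -2[5]-1 -3[4]+1*
  | p3 X@[4]: -1[3]-1* -2[2]-1 -3[1]-1
  | p4 O@[3]: -1[2]-1 -2[1]-1 -3[0]+1*
  | p5 X@[0] terminal -1; root [8] d8
O moving scores -1; O passing scores +1

zugzwang(8, O) = True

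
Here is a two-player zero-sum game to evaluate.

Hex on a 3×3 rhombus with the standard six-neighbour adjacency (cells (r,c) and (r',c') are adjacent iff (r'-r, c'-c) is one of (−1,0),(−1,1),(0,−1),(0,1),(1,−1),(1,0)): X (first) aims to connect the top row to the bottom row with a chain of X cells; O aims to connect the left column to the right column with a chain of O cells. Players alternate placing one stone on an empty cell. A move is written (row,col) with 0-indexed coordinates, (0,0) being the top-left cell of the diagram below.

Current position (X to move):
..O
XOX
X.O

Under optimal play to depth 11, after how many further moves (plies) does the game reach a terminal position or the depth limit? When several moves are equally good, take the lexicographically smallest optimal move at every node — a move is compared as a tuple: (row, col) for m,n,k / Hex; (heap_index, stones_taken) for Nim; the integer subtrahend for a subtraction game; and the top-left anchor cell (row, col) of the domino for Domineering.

ply 1, X at ..O/XOX/X.O | (0,0)=+1→X.O/XOX/X.O*; (0,1)=+1→.XO/XOX/X.O; (2,1)=+1→..O/XOX/XXO
ply 2: X.O/XOX/X.O is terminal -1 (O); from ..O/XOX/X.O depth 11

PV length from [..O/XOX/X.O]: 1 ply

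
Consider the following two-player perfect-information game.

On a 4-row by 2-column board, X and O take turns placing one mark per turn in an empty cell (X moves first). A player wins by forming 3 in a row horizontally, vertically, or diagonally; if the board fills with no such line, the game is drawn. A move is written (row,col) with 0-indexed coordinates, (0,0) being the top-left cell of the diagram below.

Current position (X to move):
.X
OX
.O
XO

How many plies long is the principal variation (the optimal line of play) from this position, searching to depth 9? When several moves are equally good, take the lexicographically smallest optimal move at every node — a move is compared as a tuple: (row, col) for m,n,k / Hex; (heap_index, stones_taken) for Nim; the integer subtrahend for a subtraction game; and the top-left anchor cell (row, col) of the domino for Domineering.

[.X/OX/.O/XO] X move#1: (0,0):+0/XX/OX/.O/XO*, (2,0):+0/.X/OX/XO/XO
[XX/OX/.O/XO] O move#2: (2,0):+0/XX/OX/OO/XO*
[XX/OX/OO/XO] end (terminal +0, X#3); searched .X/OX/.O/XO to 9

PV length from [.X/OX/.O/XO]: 2 plies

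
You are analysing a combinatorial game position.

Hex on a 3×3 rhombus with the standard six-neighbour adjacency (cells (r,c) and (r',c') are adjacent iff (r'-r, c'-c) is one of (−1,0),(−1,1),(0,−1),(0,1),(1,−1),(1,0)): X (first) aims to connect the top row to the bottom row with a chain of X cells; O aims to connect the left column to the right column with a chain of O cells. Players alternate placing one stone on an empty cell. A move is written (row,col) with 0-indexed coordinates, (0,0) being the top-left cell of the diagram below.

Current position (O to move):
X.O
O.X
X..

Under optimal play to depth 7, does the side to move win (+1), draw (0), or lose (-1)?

value(X.O/O.X/X.., O) = +1

ply 1, O at X.O/O.X/X.. | (0,1)=+1→XOO/O.X/X..*; (1,1)=+1→X.O/OOX/X..; (2,1)=+1→X.O/O.X/XO.; (2,2)=+1→X.O/O.X/X.O
ply 2: XOO/O.X/X.. is terminal -1 (X); from X.O/O.X/X.. depth 7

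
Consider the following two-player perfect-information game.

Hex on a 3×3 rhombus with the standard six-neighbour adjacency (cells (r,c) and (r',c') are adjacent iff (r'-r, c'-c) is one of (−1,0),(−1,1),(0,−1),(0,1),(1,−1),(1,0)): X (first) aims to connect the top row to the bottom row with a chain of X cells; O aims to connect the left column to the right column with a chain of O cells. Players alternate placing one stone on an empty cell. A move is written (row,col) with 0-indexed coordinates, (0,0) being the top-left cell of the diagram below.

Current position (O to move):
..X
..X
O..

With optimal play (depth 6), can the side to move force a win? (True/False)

p1 O@[..X/..X/O..]: (0,0)[O.X/..X/O..]-1* (0,1)[.OX/..X/O..]-1 (1,0)[..X/O.X/O..]-1 (1,1)[..X/.OX/O..]-1 (2,1)[..X/..X/OO.]-1 (2,2)[..X/..X/O.O]-1
p2 X@[O.X/..X/O..]: (0,1)[OXX/..X/O..]+1* (1,0)[O.X/X.X/O..]+1 (1,1)[O.X/.XX/O..]+1 (2,1)[O.X/..X/OX.]+1 (2,2)[O.X/..X/O.X]+1
p3 O@[OXX/..X/O..]: (1,0)[OXX/O.X/O..]-1* (1,1)[OXX/.OX/O..]-1 (2,1)[OXX/..X/OO.]-1 (2,2)[OXX/..X/O.O]-1
p4 X@[OXX/O.X/O..]: (1,1)[OXX/OXX/O..]+1* (2,1)[OXX/O.X/OX.]+1 (2,2)[OXX/O.X/O.X]+1
p5 O@[OXX/OXX/O..]: (2,1)[OXX/OXX/OO.]-1* (2,2)[OXX/OXX/O.O]-1
p6 X@[OXX/OXX/OO.]: (2,2)[OXX/OXX/OOX]+1*
p7 O@[OXX/OXX/OOX] terminal -1; root [..X/..X/O..] d6

O winning at [..X/..X/O..]: False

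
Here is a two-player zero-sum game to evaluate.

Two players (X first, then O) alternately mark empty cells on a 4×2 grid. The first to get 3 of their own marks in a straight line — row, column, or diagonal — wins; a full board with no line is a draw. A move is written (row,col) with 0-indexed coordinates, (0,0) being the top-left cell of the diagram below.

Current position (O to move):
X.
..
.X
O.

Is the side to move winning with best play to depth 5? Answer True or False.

O winning at [X./../.X/O.]: False

ply 1, O at X./../.X/O. | (0,1)=+0→XO/../.X/O.*; (1,0)=+0→X./O./.X/O.; (1,1)=+0→X./.O/.X/O.; (2,0)=+0→X./../OX/O.; (3,1)=+0→X./../.X/OO
ply 2, X at XO/../.X/O. | (1,0)=+0→XO/X./.X/O.*; (1,1)=+0→XO/.X/.X/O.; (2,0)=+0→XO/../XX/O.; (3,1)=+0→XO/../.X/OX
ply 3, O at XO/X./.X/O. | (1,1)=-1→XO/XO/.X/O.; (2,0)=+0→XO/X./OX/O.*; (3,1)=-1→XO/X./.X/OO
ply 4, X at XO/X./OX/O. | (1,1)=+0→XO/XX/OX/O.*; (3,1)=+0→XO/X./OX/OX
ply 5, O at XO/XX/OX/O. | (3,1)=+0→XO/XX/OX/OO*
ply 6: XO/XX/OX/OO is terminal +0 (X); from X./../.X/O. depth 5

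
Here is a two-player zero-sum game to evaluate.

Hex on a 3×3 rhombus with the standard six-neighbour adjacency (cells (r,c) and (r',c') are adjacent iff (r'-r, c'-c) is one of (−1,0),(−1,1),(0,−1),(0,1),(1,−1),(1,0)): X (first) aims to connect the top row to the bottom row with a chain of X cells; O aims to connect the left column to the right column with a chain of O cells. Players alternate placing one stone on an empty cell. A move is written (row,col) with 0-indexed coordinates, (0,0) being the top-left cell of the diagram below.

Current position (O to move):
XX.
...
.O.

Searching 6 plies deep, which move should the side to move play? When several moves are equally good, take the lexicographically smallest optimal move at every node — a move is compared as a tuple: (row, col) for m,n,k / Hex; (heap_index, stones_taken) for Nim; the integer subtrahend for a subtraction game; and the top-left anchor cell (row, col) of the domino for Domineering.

O's best at [XX./.../.O.]: (1,0)

[XX./.../.O.] O move#1: (0,2):-1/XXO/.../.O., (1,0):+1/XX./O../.O.*, (1,1):+1/XX./.O./.O., (1,2):-1/XX./..O/.O., (2,0):+1/XX./.../OO., (2,2):-1/XX./.../.OO
[XX./O../.O.] X move#2: (0,2):-1/XXX/O../.O.*, (1,1):-1/XX./OX./.O., (1,2):-1/XX./O.X/.O., (2,0):-1/XX./O../XO., (2,2):-1/XX./O../.OX
[XXX/O../.O.] O move#3: (1,1):+1/XXX/OO./.O.*, (1,2):+1/XXX/O.O/.O., (2,0):+1/XXX/O../OO., (2,2):+1/XXX/O../.OO
[XXX/OO./.O.] X move#4: (1,2):-1/XXX/OOX/.O.*, (2,0):-1/XXX/OO./XO., (2,2):-1/XXX/OO./.OX
[XXX/OOX/.O.] O move#5: (2,0):-1/XXX/OOX/OO., (2,2):+1/XXX/OOX/.OO*
[XXX/OOX/.OO] end (terminal -1, X#6); searched XX./.../.O. to 6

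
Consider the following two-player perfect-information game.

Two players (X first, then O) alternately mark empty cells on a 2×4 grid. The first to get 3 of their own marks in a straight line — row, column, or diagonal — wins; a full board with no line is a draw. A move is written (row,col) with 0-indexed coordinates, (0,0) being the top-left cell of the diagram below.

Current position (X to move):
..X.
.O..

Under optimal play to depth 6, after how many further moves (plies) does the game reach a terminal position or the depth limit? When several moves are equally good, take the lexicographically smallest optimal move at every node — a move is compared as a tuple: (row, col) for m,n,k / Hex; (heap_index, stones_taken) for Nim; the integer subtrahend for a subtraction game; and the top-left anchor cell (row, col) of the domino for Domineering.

PV length from [..X./.O..]: 3 plies

[..X./.O..] X move#1: (0,0):+0/X.X./.O.., (0,1):+1/.XX./.O..*, (0,3):+0/..XX/.O.., (1,0):+0/..X./XO.., (1,2):+0/..X./.OX., (1,3):+0/..X./.O.X
[.XX./.O..] O move#2: (0,0):-1/OXX./.O..*, (0,3):-1/.XXO/.O.., (1,0):-1/.XX./OO.., (1,2):-1/.XX./.OO., (1,3):-1/.XX./.O.O
[OXX./.O..] X move#3: (0,3):+1/OXXX/.O..*, (1,0):+0/OXX./XO.., (1,2):+0/OXX./.OX., (1,3):+0/OXX./.O.X
[OXXX/.O..] end (terminal -1, O#4); searched ..X./.O.. to 6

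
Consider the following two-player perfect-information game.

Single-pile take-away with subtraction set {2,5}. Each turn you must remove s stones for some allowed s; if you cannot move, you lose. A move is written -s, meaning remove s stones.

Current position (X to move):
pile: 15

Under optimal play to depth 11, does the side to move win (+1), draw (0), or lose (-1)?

value(15, X) = -1

p1 X@[15]: -2[13]-1* -5[10]-1
p2 O@[13]: -2[11]+1* -5[8]+1
p3 X@[11]: -2[9]-1* -5[6]-1
p4 O@[9]: -2[7]+1* -5[4]+1
p5 X@[7]: -2[5]-1* -5[2]-1
p6 O@[5]: -2[3]-1 -5[0]+1*
p7 X@[0] terminal -1; root [15] d11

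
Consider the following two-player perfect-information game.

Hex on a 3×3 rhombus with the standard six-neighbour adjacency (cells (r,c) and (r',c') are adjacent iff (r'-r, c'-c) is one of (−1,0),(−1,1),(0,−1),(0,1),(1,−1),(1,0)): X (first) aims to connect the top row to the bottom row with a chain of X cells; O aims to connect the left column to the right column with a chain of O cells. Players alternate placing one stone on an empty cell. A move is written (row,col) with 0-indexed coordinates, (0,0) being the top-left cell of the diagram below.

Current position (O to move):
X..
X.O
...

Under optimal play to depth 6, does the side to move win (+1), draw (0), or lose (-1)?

[X../X.O/...] O move#1: (0,1):-1/XO./X.O/..., (0,2):-1/X.O/X.O/..., (1,1):-1/X../XOO/..., (2,0):+1/X../X.O/O..*, (2,1):-1/X../X.O/.O., (2,2):-1/X../X.O/..O
[X../X.O/O..] X move#2: (0,1):-1/XX./X.O/O..*, (0,2):-1/X.X/X.O/O.., (1,1):-1/X../XXO/O.., (2,1):-1/X../X.O/OX., (2,2):-1/X../X.O/O.X
[XX./X.O/O..] O move#3: (0,2):+1/XXO/X.O/O..*, (1,1):+1/XX./XOO/O.., (2,1):+1/XX./X.O/OO., (2,2):+1/XX./X.O/O.O
[XXO/X.O/O..] X move#4: (1,1):-1/XXO/XXO/O..*, (2,1):-1/XXO/X.O/OX., (2,2):-1/XXO/X.O/O.X
[XXO/XXO/O..] O move#5: (2,1):+1/XXO/XXO/OO.*, (2,2):-1/XXO/XXO/O.O
[XXO/XXO/OO.] end (terminal -1, X#6); searched X../X.O/... to 6

value(X../X.O/..., O) = +1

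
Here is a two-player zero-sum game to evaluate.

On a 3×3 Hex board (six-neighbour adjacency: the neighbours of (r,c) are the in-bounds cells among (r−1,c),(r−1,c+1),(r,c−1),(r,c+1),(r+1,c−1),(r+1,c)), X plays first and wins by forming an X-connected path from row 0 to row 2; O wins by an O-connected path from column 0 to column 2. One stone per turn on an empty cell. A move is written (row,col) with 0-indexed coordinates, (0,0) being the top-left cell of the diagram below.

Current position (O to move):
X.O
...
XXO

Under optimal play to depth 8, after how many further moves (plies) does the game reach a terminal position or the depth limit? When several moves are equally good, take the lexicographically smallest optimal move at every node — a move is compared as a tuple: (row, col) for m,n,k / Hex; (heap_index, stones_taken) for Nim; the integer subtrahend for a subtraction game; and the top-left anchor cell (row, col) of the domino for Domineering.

PV length from [X.O/.../XXO]: 3 plies

[X.O/.../XXO] O move#1: (0,1):-1/XOO/.../XXO, (1,0):+1/X.O/O../XXO*, (1,1):-1/X.O/.O./XXO, (1,2):-1/X.O/..O/XXO
[X.O/O../XXO] X move#2: (0,1):-1/XXO/O../XXO*, (1,1):-1/X.O/OX./XXO, (1,2):-1/X.O/O.X/XXO
[XXO/O../XXO] O move#3: (1,1):+1/XXO/OO./XXO*, (1,2):-1/XXO/O.O/XXO
[XXO/OO./XXO] end (terminal -1, X#4); searched X.O/.../XXO to 8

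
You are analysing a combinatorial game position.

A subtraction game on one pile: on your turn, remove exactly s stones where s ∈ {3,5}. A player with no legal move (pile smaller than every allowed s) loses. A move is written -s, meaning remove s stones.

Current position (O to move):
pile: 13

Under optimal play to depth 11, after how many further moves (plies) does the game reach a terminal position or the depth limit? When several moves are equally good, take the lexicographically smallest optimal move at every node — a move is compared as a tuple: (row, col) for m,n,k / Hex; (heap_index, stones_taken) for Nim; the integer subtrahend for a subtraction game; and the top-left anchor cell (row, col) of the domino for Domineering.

p1 O@[13]: -3[10]+1* -5[8]+1
p2 X@[10]: -3[7]-1* -5[5]-1
p3 O@[7]: -3[4]-1 -5[2]+1*
p4 X@[2] terminal -1; root [13] d11

PV length from [13]: 3 plies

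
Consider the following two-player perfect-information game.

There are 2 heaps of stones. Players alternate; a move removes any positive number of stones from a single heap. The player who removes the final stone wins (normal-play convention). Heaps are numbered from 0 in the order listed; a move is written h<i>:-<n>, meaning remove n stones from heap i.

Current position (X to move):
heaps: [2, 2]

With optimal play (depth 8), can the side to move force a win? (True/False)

X winning at [(2,2)]: False

p1 X@[(2,2)]: h0:-1[(1,2)]-1* h0:-2[(0,2)]-1 h1:-1[(2,1)]-1 h1:-2[(2,0)]-1
p2 O@[(1,2)]: h0:-1[(0,2)]-1 h1:-1[(1,1)]+1* h1:-2[(1,0)]-1
p3 X@[(1,1)]: h0:-1[(0,1)]-1* h1:-1[(1,0)]-1
p4 O@[(0,1)]: h1:-1[(0,0)]+1*
p5 X@[(0,0)] terminal -1; root [(2,2)] d8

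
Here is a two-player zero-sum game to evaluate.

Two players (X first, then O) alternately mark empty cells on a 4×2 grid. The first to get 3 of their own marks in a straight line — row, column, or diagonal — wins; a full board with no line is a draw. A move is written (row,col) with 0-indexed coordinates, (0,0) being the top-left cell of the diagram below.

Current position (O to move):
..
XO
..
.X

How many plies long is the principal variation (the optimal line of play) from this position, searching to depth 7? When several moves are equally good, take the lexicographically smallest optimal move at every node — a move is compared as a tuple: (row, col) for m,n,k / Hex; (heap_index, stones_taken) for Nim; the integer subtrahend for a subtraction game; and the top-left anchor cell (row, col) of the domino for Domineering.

[../XO/../.X] O move#1: (0,0):+0/O./XO/../.X*, (0,1):+0/.O/XO/../.X, (2,0):+0/../XO/O./.X, (2,1):+0/../XO/.O/.X, (3,0):+0/../XO/../OX
[O./XO/../.X] X move#2: (0,1):+0/OX/XO/../.X*, (2,0):+0/O./XO/X./.X, (2,1):+0/O./XO/.X/.X, (3,0):+0/O./XO/../XX
[OX/XO/../.X] O move#3: (2,0):+0/OX/XO/O./.X*, (2,1):+0/OX/XO/.O/.X, (3,0):+0/OX/XO/../OX
[OX/XO/O./.X] X move#4: (2,1):+0/OX/XO/OX/.X*, (3,0):+0/OX/XO/O./XX
[OX/XO/OX/.X] O move#5: (3,0):+0/OX/XO/OX/OX*
[OX/XO/OX/OX] end (terminal +0, X#6); searched ../XO/../.X to 7

PV length from [../XO/../.X]: 5 plies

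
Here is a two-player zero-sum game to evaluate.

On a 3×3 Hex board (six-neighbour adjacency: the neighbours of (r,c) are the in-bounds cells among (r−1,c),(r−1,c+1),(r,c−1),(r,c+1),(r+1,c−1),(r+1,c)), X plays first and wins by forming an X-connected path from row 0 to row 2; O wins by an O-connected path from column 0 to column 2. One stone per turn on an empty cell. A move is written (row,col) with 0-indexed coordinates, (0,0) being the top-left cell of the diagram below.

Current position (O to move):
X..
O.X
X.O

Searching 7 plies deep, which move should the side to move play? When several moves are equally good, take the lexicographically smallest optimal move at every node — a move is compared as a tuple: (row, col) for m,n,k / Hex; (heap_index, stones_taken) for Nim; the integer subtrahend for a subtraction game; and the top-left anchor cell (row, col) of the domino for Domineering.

ply 1, O at X../O.X/X.O | (0,1)=-1→XO./O.X/X.O; (0,2)=+1→X.O/O.X/X.O*; (1,1)=+1→X../OOX/X.O; (2,1)=-1→X../O.X/XOO
ply 2, X at X.O/O.X/X.O | (0,1)=-1→XXO/O.X/X.O*; (1,1)=-1→X.O/OXX/X.O; (2,1)=-1→X.O/O.X/XXO
ply 3, O at XXO/O.X/X.O | (1,1)=+1→XXO/OOX/X.O*; (2,1)=-1→XXO/O.X/XOO
ply 4: XXO/OOX/X.O is terminal -1 (X); from X../O.X/X.O depth 7

O's best at [X../O.X/X.O]: (0,2)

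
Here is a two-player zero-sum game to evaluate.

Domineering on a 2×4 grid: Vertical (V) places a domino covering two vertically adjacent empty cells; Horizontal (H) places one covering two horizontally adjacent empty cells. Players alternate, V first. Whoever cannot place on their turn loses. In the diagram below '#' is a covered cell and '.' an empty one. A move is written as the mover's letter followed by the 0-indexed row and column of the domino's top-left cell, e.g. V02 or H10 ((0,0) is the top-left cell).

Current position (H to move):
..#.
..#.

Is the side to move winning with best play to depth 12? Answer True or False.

H winning at [..#./..#.]: True

ply 1, H at ..#./..#. | H00=+1→###./..#.*; H10=+1→..#./###.
ply 2, V at ###./..#. | V03=-1→####/..##*
ply 3, H at ####/..## | H10=+1→####/####*
ply 4: ####/#### is terminal -1 (V); from ..#./..#. depth 12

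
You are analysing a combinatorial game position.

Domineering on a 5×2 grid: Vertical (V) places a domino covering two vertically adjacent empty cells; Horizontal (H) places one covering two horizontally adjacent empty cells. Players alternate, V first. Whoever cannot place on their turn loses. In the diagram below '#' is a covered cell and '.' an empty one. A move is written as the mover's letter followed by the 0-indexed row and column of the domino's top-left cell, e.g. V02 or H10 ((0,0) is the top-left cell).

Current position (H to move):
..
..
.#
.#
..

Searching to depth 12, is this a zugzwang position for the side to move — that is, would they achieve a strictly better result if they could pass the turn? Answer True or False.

ply 1, H at ../../.#/.#/.. | H00=+1→##/../.#/.#/..*; H10=+1→../##/.#/.#/..; H40=-1→../../.#/.#/##
ply 2, V at ##/../.#/.#/.. | V10=-1→##/#./##/.#/..*; V20=-1→##/../##/##/..; V30=-1→##/../.#/##/#.
ply 3, H at ##/#./##/.#/.. | H40=+1→##/#./##/.#/##*
ply 4: ##/#./##/.#/## is terminal -1 (V); from ../../.#/.#/.. depth 12
suppose H passes — search the same position with V to move:
pass> ply 1, V at ../../.#/.#/.. | V00=+1→#./#./.#/.#/..*; V01=+1→.#/.#/.#/.#/..; V10=+1→../#./##/.#/..; V20=-1→../../##/##/..; V30=-1→../../.#/##/#.
pass> ply 2, H at #./#./.#/.#/.. | H40=-1→#./#./.#/.#/##*
pass> ply 3, V at #./#./.#/.#/## | V01=+1→##/##/.#/.#/##*; V20=+1→#./#./##/##/##
pass> ply 4: ##/##/.#/.#/## is terminal -1 (H); from ../../.#/.#/.. depth 12
for H: play +1, pass -1

zugzwang(../../.#/.#/.., H) = False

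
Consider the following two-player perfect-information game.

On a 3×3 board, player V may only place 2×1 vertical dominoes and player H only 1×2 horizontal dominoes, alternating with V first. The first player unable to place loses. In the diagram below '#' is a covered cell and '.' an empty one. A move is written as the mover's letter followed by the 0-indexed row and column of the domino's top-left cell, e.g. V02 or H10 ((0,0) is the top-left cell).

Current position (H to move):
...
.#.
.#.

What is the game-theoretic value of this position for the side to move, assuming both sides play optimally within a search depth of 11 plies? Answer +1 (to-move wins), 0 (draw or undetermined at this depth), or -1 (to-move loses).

[.../.#./.#.] H move#1: H00:-1/##./.#./.#.*, H01:-1/.##/.#./.#.
[##./.#./.#.] V move#2: V02:+1/###/.##/.#.*, V10:+1/##./##./##., V12:+1/##./.##/.##
[###/.##/.#.] end (terminal -1, H#3); searched .../.#./.#. to 11

value(.../.#./.#., H) = -1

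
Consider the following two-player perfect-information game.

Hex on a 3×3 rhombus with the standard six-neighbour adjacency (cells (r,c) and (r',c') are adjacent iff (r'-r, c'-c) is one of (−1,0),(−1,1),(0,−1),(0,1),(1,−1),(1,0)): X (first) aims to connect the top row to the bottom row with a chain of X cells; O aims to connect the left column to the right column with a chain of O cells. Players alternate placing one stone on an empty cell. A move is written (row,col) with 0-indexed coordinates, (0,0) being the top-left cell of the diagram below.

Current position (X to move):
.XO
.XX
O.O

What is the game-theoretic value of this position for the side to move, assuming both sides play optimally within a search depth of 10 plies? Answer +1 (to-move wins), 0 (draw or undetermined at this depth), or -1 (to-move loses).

p1 X@[.XO/.XX/O.O]: (0,0)[XXO/.XX/O.O]-1 (1,0)[.XO/XXX/O.O]-1 (2,1)[.XO/.XX/OXO]+1*
p2 O@[.XO/.XX/OXO] terminal -1; root [.XO/.XX/O.O] d10

value(.XO/.XX/O.O, X) = +1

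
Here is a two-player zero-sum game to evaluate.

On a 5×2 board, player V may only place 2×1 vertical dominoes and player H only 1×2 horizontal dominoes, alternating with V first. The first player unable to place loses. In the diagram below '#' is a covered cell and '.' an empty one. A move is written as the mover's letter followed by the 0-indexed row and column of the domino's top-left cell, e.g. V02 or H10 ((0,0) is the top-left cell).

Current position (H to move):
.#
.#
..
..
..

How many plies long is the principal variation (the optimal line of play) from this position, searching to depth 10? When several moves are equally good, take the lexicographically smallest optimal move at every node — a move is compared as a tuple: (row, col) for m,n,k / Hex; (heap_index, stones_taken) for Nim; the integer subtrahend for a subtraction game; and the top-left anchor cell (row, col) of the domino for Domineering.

PV length from [.#/.#/../../..]: 3 plies

p1 H@[.#/.#/../../..]: H20[.#/.#/##/../..]-1 H30[.#/.#/../##/..]+1* H40[.#/.#/../../##]-1
p2 V@[.#/.#/../##/..]: V00[##/##/../##/..]-1* V10[.#/##/#./##/..]-1
p3 H@[##/##/../##/..]: H20[##/##/##/##/..]+1* H40[##/##/../##/##]+1
p4 V@[##/##/##/##/..] terminal -1; root [.#/.#/../../..] d10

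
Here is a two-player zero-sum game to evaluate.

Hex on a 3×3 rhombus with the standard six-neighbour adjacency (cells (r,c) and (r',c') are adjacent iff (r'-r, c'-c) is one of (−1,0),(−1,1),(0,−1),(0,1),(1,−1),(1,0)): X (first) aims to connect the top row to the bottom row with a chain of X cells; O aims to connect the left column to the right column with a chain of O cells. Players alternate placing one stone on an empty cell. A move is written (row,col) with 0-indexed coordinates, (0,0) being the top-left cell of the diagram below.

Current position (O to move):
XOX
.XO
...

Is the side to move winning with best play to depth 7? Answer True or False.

O winning at [XOX/.XO/...]: False

p1 O@[XOX/.XO/...]: (1,0)[XOX/OXO/...]-1* (2,0)[XOX/.XO/O..]-1 (2,1)[XOX/.XO/.O.]-1 (2,2)[XOX/.XO/..O]-1
p2 X@[XOX/OXO/...]: (2,0)[XOX/OXO/X..]+1* (2,1)[XOX/OXO/.X.]+1 (2,2)[XOX/OXO/..X]+1
p3 O@[XOX/OXO/X..] terminal -1; root [XOX/.XO/...] d7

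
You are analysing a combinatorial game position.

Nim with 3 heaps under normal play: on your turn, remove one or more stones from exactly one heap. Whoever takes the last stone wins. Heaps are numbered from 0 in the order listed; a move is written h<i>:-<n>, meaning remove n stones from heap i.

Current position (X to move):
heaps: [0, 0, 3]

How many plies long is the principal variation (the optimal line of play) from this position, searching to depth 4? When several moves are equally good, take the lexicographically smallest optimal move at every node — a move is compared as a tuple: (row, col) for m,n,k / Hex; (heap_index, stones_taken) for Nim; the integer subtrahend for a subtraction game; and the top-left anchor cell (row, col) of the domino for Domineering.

ply 1, X at (0,0,3) | h2:-1=-1→(0,0,2); h2:-2=-1→(0,0,1); h2:-3=+1→(0,0,0)*
ply 2: (0,0,0) is terminal -1 (O); from (0,0,3) depth 4

PV length from [(0,0,3)]: 1 ply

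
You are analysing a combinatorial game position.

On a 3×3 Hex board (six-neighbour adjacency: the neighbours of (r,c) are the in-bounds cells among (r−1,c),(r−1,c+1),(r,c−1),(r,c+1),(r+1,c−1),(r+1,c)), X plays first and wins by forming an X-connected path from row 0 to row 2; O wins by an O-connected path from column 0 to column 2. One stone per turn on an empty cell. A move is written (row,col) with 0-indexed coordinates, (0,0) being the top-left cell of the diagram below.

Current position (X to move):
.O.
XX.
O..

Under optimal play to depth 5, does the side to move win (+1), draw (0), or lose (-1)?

[.O./XX./O..] X move#1: (0,0):-1/XO./XX./O.., (0,2):-1/.OX/XX./O.., (1,2):+1/.O./XXX/O..*, (2,1):+1/.O./XX./OX., (2,2):+1/.O./XX./O.X
[.O./XXX/O..] O move#2: (0,0):-1/OO./XXX/O..*, (0,2):-1/.OO/XXX/O.., (2,1):-1/.O./XXX/OO., (2,2):-1/.O./XXX/O.O
[OO./XXX/O..] X move#3: (0,2):+1/OOX/XXX/O..*, (2,1):-1/OO./XXX/OX., (2,2):-1/OO./XXX/O.X
[OOX/XXX/O..] O move#4: (2,1):-1/OOX/XXX/OO.*, (2,2):-1/OOX/XXX/O.O
[OOX/XXX/OO.] X move#5: (2,2):+1/OOX/XXX/OOX*
[OOX/XXX/OOX] end (terminal -1, O#6); searched .O./XX./O.. to 5

value(.O./XX./O.., X) = +1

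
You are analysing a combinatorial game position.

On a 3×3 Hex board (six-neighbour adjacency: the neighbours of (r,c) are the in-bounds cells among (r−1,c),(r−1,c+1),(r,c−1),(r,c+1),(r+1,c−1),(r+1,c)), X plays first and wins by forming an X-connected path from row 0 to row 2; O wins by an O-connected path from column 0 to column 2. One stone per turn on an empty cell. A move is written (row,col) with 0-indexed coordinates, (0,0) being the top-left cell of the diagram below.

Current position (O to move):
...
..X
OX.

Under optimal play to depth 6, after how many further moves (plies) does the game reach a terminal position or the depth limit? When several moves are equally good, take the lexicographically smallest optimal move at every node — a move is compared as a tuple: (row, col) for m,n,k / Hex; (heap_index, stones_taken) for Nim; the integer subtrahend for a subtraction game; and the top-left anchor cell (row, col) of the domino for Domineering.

PV length from [.../..X/OX.]: 5 plies

[.../..X/OX.] O move#1: (0,0):-1/O../..X/OX., (0,1):-1/.O./..X/OX., (0,2):+1/..O/..X/OX.*, (1,0):-1/.../O.X/OX., (1,1):-1/.../.OX/OX., (2,2):-1/.../..X/OXO
[..O/..X/OX.] X move#2: (0,0):-1/X.O/..X/OX.*, (0,1):-1/.XO/..X/OX., (1,0):-1/..O/X.X/OX., (1,1):-1/..O/.XX/OX., (2,2):-1/..O/..X/OXX
[X.O/..X/OX.] O move#3: (0,1):+1/XOO/..X/OX.*, (1,0):+1/X.O/O.X/OX., (1,1):+1/X.O/.OX/OX., (2,2):-1/X.O/..X/OXO
[XOO/..X/OX.] X move#4: (1,0):-1/XOO/X.X/OX.*, (1,1):-1/XOO/.XX/OX., (2,2):-1/XOO/..X/OXX
[XOO/X.X/OX.] O move#5: (1,1):+1/XOO/XOX/OX.*, (2,2):-1/XOO/X.X/OXO
[XOO/XOX/OX.] end (terminal -1, X#6); searched .../..X/OX. to 6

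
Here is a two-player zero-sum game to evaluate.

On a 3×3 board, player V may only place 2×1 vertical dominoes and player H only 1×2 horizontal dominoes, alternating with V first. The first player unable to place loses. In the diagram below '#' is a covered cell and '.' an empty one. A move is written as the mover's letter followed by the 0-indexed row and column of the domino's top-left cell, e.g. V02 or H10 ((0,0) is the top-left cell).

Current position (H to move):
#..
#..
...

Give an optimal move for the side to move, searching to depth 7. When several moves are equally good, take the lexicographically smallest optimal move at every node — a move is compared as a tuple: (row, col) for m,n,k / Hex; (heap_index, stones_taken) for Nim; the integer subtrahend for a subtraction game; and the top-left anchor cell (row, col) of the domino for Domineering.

H's best at [#../#../...]: H11

[#../#../...] H move#1: H01:-1/###/#../..., H11:+1/#../###/...*, H20:-1/#../#../##., H21:-1/#../#../.##
[#../###/...] end (terminal -1, V#2); searched #../#../... to 7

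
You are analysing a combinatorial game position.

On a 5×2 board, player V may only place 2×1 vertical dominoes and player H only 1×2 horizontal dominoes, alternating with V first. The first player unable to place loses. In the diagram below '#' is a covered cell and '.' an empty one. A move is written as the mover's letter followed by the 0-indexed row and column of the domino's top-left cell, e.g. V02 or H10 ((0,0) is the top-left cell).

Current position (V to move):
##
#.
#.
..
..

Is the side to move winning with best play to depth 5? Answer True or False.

p1 V@[##/#./#./../..]: V11[##/##/##/../..]-1 V21[##/#./##/.#/..]-1 V30[##/#./#./#./#.]+1* V31[##/#./#./.#/.#]+1
p2 H@[##/#./#./#./#.] terminal -1; root [##/#./#./../..] d5

V winning at [##/#./#./../..]: True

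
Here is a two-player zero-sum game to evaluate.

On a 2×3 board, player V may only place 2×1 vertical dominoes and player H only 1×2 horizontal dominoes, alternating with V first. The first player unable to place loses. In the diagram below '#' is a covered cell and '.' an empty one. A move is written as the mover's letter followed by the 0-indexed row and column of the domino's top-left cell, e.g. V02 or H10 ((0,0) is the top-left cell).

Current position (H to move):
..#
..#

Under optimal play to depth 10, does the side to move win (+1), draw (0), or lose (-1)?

value(..#/..#, H) = +1

p1 H@[..#/..#]: H00[###/..#]+1* H10[..#/###]+1
p2 V@[###/..#] terminal -1; root [..#/..#] d10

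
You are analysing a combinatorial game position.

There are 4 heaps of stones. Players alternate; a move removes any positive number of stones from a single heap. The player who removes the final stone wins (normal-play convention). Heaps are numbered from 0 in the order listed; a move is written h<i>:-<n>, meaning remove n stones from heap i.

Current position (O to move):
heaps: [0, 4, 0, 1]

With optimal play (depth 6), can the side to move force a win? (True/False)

[(0,4,0,1)] O move#1: h1:-1:-1/(0,3,0,1), h1:-2:-1/(0,2,0,1), h1:-3:+1/(0,1,0,1)*, h1:-4:-1/(0,0,0,1), h3:-1:-1/(0,4,0,0)
[(0,1,0,1)] X move#2: h1:-1:-1/(0,0,0,1)*, h3:-1:-1/(0,1,0,0)
[(0,0,0,1)] O move#3: h3:-1:+1/(0,0,0,0)*
[(0,0,0,0)] end (terminal -1, X#4); searched (0,4,0,1) to 6

O winning at [(0,4,0,1)]: True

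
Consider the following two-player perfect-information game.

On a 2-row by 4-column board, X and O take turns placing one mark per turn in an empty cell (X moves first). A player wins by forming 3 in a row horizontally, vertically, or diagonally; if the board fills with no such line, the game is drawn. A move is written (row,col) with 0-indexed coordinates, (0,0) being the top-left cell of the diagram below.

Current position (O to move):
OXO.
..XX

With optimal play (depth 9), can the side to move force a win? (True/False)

p1 O@[OXO./..XX]: (0,3)[OXOO/..XX]-1 (1,0)[OXO./O.XX]-1 (1,1)[OXO./.OXX]+0*
p2 X@[OXO./.OXX]: (0,3)[OXOX/.OXX]+0* (1,0)[OXO./XOXX]+0
p3 O@[OXOX/.OXX]: (1,0)[OXOX/OOXX]+0*
p4 X@[OXOX/OOXX] terminal +0; root [OXO./..XX] d9

O winning at [OXO./..XX]: False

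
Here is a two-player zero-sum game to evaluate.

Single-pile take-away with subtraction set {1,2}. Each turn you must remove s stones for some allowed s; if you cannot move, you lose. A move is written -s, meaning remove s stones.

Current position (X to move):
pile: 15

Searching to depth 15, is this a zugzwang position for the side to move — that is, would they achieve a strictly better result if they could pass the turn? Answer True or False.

zugzwang(15, X) = True

ply 1, X at 15 | -1=-1→14*; -2=-1→13
ply 2, O at 14 | -1=-1→13; -2=+1→12*
ply 3, X at 12 | -1=-1→11*; -2=-1→10
ply 4, O at 11 | -1=-1→10; -2=+1→9*
ply 5, X at 9 | -1=-1→8*; -2=-1→7
ply 6, O at 8 | -1=-1→7; -2=+1→6*
ply 7, X at 6 | -1=-1→5*; -2=-1→4
ply 8, O at 5 | -1=-1→4; -2=+1→3*
ply 9, X at 3 | -1=-1→2*; -2=-1→1
ply 10, O at 2 | -1=-1→1; -2=+1→0*
ply 11: 0 is terminal -1 (X); from 15 depth 15
pass branch (O moves first from the same position):
  | ply 1, O at 15 | -1=-1→14*; -2=-1→13
  | ply 2, X at 14 | -1=-1→13; -2=+1→12*
  | ply 3, O at 12 | -1=-1→11*; -2=-1→10
  | ply 4, X at 11 | -1=-1→10; -2=+1→9*
  | ply 5, O at 9 | -1=-1→8*; -2=-1→7
  | ply 6, X at 8 | -1=-1→7; -2=+1→6*
  | ply 7, O at 6 | -1=-1→5*; -2=-1→4
  | ply 8, X at 5 | -1=-1→4; -2=+1→3*
  | ply 9, O at 3 | -1=-1→2*; -2=-1→1
  | ply 10, X at 2 | -1=-1→1; -2=+1→0*
  | ply 11: 0 is terminal -1 (O); from 15 depth 15
X moving scores -1; X passing scores +1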